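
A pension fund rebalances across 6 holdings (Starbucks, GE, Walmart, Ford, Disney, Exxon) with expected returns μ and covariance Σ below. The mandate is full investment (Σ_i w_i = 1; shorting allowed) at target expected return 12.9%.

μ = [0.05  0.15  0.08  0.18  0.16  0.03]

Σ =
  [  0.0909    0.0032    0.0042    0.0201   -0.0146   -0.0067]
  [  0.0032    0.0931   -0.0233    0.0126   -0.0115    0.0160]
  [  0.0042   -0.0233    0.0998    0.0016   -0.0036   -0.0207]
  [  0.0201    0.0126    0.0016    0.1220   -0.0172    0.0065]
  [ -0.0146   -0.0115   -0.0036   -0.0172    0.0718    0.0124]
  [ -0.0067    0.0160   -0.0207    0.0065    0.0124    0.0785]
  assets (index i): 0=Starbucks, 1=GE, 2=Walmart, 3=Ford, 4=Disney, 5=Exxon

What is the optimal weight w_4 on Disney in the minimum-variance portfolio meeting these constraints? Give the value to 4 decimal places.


p=Σ⁻¹μ = [0.5474  2.1466  1.3064  1.6118  3.1871  -0.3010]
q=Σ⁻¹𝟙 = [12.2325  13.7052  15.6852  6.6195  18.9826  11.5790]
a=μᵀp=1.244903  b=𝟙ᵀp=8.498312  c=𝟙ᵀq=78.803965  D=ac−b²=25.881984
λ₁=(c·0.129−b)/D = (78.803965·0.129−8.498312)/25.881984 = 0.064423
λ₂=(a−b·0.129)/D = (1.244903−8.498312·0.129)/25.881984 = 0.005742
w* = 0.064423·p + 0.005742·q:
  w_0 = 0.064423·0.5474 + 0.005742·12.2325 = 0.1055  (Starbucks)
  w_1 = 0.064423·2.1466 + 0.005742·13.7052 = 0.2170  (GE)
  w_2 = 0.064423·1.3064 + 0.005742·15.6852 = 0.1742  (Walmart)
  w_3 = 0.064423·1.6118 + 0.005742·6.6195 = 0.1418  (Ford)
  w_4 = 0.064423·3.1871 + 0.005742·18.9826 = 0.3143  (Disney)
  w_5 = 0.064423·-0.3010 + 0.005742·11.5790 = 0.0471  (Exxon)
Σw_i=1.0000  μᵀw=0.1290
σ²=wᵀΣw=λ₁·μ_p+λ₂ = 0.064423·0.129 + 0.005742 = 0.014053 ≈ 0.0141

0.3143


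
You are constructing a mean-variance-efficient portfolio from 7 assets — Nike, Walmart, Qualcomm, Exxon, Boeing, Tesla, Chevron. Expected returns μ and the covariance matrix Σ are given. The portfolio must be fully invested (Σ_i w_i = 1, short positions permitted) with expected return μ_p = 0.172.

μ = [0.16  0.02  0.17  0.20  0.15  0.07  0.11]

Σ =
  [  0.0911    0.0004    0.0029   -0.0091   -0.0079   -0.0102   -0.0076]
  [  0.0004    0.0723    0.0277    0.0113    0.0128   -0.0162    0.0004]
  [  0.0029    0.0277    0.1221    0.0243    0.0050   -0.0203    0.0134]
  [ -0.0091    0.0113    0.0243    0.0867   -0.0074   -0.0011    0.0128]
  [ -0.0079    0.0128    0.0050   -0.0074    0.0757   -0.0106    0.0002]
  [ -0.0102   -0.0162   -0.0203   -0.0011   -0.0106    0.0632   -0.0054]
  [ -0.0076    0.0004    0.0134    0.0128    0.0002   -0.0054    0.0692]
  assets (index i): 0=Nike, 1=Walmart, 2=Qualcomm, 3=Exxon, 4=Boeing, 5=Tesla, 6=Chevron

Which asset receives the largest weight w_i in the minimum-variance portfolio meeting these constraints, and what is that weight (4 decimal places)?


g=Σ⁻¹μ = [2.5928  -0.5075  1.0943  2.4037  2.8307  2.3836  1.3986]
h=Σ⁻¹𝟙 = [17.6927  13.4397  5.0312  9.7477  17.3050  28.1516  15.6858]
a=μᵀg=1.816784  b=𝟙ᵀg=12.196267  c=𝟙ᵀh=107.053655  D=ac−b²=45.744449
λ₁=(c·0.172−b)/D = (107.053655·0.172−12.196267)/45.744449 = 0.135906
λ₂=(a−b·0.172)/D = (1.816784−12.196267·0.172)/45.744449 = -0.006142
w* = 0.135906·g + -0.006142·h:
  w_0 = 0.135906·2.5928 + -0.006142·17.6927 = 0.2437  (Nike)
  w_1 = 0.135906·-0.5075 + -0.006142·13.4397 = -0.1515  (Walmart)
  w_2 = 0.135906·1.0943 + -0.006142·5.0312 = 0.1178  (Qualcomm)
  w_3 = 0.135906·2.4037 + -0.006142·9.7477 = 0.2668  (Exxon)
  w_4 = 0.135906·2.8307 + -0.006142·17.3050 = 0.2784  (Boeing)
  w_5 = 0.135906·2.3836 + -0.006142·28.1516 = 0.1510  (Tesla)
  w_6 = 0.135906·1.3986 + -0.006142·15.6858 = 0.0937  (Chevron)
Σw_i=1.0000  μᵀw=0.1720
σ²=wᵀΣw=λ₁·μ_p+λ₂ = 0.135906·0.172 + -0.006142 = 0.017234 ≈ 0.0172

Boeing (0.2784)


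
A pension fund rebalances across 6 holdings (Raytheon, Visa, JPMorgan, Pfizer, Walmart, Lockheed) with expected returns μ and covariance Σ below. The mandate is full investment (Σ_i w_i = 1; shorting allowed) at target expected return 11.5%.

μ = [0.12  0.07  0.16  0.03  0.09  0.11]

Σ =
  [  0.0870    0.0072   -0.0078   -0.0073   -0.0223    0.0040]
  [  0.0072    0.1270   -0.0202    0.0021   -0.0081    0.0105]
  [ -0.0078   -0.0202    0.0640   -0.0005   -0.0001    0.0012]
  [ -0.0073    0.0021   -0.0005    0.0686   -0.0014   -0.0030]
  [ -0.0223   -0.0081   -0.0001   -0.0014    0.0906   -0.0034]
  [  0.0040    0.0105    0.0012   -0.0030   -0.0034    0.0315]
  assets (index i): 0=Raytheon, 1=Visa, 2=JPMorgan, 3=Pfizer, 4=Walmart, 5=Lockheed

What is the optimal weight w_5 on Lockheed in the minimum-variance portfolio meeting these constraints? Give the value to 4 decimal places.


0.2824

g=Σ⁻¹μ = [1.9311  0.7387  2.9185  0.8131  1.6686  3.1470]
h=Σ⁻¹𝟙 = [17.2035  8.4504  20.0018  17.9442  17.4366  29.5737]
a=μᵀg=1.271128  b=𝟙ᵀg=11.216963  c=𝟙ᵀh=110.610234  D=ac−b²=14.779472
λ₁=(c·0.115−b)/D = (110.610234·0.115−11.216963)/14.779472 = 0.101710
λ₂=(a−b·0.115)/D = (1.271128−11.216963·0.115)/14.779472 = -0.001274
w* = 0.101710·g + -0.001274·h:
  w_0 = 0.101710·1.9311 + -0.001274·17.2035 = 0.1745  (Raytheon)
  w_1 = 0.101710·0.7387 + -0.001274·8.4504 = 0.0644  (Visa)
  w_2 = 0.101710·2.9185 + -0.001274·20.0018 = 0.2714  (JPMorgan)
  w_3 = 0.101710·0.8131 + -0.001274·17.9442 = 0.0599  (Pfizer)
  w_4 = 0.101710·1.6686 + -0.001274·17.4366 = 0.1475  (Walmart)
  w_5 = 0.101710·3.1470 + -0.001274·29.5737 = 0.2824  (Lockheed)
Σw_i=1.0000  μᵀw=0.1150
σ²=wᵀΣw=λ₁·μ_p+λ₂ = 0.101710·0.115 + -0.001274 = 0.010423 ≈ 0.0104


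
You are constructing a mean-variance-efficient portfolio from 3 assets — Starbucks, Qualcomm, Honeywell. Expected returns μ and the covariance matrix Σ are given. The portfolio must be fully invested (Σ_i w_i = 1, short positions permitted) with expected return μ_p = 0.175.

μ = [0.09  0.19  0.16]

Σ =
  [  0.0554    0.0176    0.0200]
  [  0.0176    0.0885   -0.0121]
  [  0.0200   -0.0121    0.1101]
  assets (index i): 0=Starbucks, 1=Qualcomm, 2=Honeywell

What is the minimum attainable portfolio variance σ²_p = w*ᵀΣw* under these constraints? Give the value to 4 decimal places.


0.0420

x=Σ⁻¹μ = [0.2917  2.3151  1.6547]
y=Σ⁻¹𝟙 = [11.9793  10.0118  8.0069]
a=μᵀx=0.730872  b=𝟙ᵀx=4.261487  c=𝟙ᵀy=29.998025  D=ac−b²=3.764433
λ₁=(c·0.175−b)/D = (29.998025·0.175−4.261487)/3.764433 = 0.262501
λ₂=(a−b·0.175)/D = (0.730872−4.261487·0.175)/3.764433 = -0.003955
w* = 0.262501·x + -0.003955·y:
  w_0 = 0.262501·0.2917 + -0.003955·11.9793 = 0.0292  (Starbucks)
  w_1 = 0.262501·2.3151 + -0.003955·10.0118 = 0.5681  (Qualcomm)
  w_2 = 0.262501·1.6547 + -0.003955·8.0069 = 0.4027  (Honeywell)
Σw_i=1.0000  μᵀw=0.1750
σ²=wᵀΣw=λ₁·μ_p+λ₂ = 0.262501·0.175 + -0.003955 = 0.041983 ≈ 0.0420


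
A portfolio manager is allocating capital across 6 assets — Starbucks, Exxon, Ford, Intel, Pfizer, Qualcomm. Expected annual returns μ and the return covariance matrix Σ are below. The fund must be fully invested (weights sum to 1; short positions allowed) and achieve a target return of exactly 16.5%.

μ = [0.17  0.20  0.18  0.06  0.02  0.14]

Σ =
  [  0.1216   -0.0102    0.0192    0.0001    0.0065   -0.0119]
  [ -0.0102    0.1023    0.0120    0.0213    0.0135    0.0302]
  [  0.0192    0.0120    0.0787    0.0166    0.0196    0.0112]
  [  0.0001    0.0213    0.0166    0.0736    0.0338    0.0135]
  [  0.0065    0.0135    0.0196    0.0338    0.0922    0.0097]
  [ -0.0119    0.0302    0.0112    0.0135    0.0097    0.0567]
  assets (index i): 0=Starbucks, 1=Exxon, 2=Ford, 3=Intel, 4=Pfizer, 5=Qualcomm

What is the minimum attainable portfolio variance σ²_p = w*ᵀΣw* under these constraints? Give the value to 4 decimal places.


0.0266

x=Σ⁻¹μ = [1.4762  1.4716  1.6075  -0.0154  -0.6269  1.7885]
y=Σ⁻¹𝟙 = [8.8081  3.9195  5.4413  6.5220  4.6330  13.9774]
a=μᵀx=1.071552  b=𝟙ᵀx=5.701538  c=𝟙ᵀy=43.301327  D=ac−b²=13.892106
λ₁=(c·0.165−b)/D = (43.301327·0.165−5.701538)/13.892106 = 0.103885
λ₂=(a−b·0.165)/D = (1.071552−5.701538·0.165)/13.892106 = 0.009415
w* = 0.103885·x + 0.009415·y:
  w_0 = 0.103885·1.4762 + 0.009415·8.8081 = 0.2363  (Starbucks)
  w_1 = 0.103885·1.4716 + 0.009415·3.9195 = 0.1898  (Exxon)
  w_2 = 0.103885·1.6075 + 0.009415·5.4413 = 0.2182  (Ford)
  w_3 = 0.103885·-0.0154 + 0.009415·6.5220 = 0.0598  (Intel)
  w_4 = 0.103885·-0.6269 + 0.009415·4.6330 = -0.0215  (Pfizer)
  w_5 = 0.103885·1.7885 + 0.009415·13.9774 = 0.3174  (Qualcomm)
Σw_i=1.0000  μᵀw=0.1650
σ²=wᵀΣw=λ₁·μ_p+λ₂ = 0.103885·0.165 + 0.009415 = 0.026556 ≈ 0.0266


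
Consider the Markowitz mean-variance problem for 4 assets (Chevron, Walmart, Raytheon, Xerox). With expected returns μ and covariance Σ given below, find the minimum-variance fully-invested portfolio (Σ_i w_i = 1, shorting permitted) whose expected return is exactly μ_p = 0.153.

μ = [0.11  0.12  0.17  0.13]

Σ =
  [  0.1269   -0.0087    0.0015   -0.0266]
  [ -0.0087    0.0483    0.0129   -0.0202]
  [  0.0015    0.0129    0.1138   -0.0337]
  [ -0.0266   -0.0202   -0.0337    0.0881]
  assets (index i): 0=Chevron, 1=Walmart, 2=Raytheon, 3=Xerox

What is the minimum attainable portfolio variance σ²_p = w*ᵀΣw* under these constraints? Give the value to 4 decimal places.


0.0366

x=Σ⁻¹μ = [1.8872  3.8161  2.1441  3.7405]
y=Σ⁻¹𝟙 = [15.9107  31.9515  13.4305  28.6181]
a=μᵀx=1.516284  b=𝟙ᵀx=11.587888  c=𝟙ᵀy=89.910754  D=ac−b²=2.051119
λ₁=(c·0.153−b)/D = (89.910754·0.153−11.587888)/2.051119 = 1.057207
λ₂=(a−b·0.153)/D = (1.516284−11.587888·0.153)/2.051119 = -0.125133
w* = 1.057207·x + -0.125133·y:
  w_0 = 1.057207·1.8872 + -0.125133·15.9107 = 0.0042  (Chevron)
  w_1 = 1.057207·3.8161 + -0.125133·31.9515 = 0.0362  (Walmart)
  w_2 = 1.057207·2.1441 + -0.125133·13.4305 = 0.5861  (Raytheon)
  w_3 = 1.057207·3.7405 + -0.125133·28.6181 = 0.3734  (Xerox)
Σw_i=1.0000  μᵀw=0.1530
σ²=wᵀΣw=λ₁·μ_p+λ₂ = 1.057207·0.153 + -0.125133 = 0.036620 ≈ 0.0366


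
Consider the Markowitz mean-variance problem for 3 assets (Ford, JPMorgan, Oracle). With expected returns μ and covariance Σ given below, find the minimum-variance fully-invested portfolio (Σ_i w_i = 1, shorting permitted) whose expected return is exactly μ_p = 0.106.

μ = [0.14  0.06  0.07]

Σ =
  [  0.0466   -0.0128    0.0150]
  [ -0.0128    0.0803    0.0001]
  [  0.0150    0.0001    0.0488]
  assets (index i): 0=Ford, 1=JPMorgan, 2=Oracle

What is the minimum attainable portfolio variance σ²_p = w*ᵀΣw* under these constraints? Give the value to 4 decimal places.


u=Σ⁻¹μ = [3.2061  1.2577  0.4464]
v=Σ⁻¹𝟙 = [21.3345  15.8367  13.9016]
a=μᵀu=0.555558  b=𝟙ᵀu=4.910144  c=𝟙ᵀv=51.072839  D=ac−b²=4.264414
λ₁=(c·0.106−b)/D = (51.072839·0.106−4.910144)/4.264414 = 0.118088
λ₂=(a−b·0.106)/D = (0.555558−4.910144·0.106)/4.264414 = 0.008227
w* = 0.118088·u + 0.008227·v:
  w_0 = 0.118088·3.2061 + 0.008227·21.3345 = 0.5541  (Ford)
  w_1 = 0.118088·1.2577 + 0.008227·15.8367 = 0.2788  (JPMorgan)
  w_2 = 0.118088·0.4464 + 0.008227·13.9016 = 0.1671  (Oracle)
Σw_i=1.0000  μᵀw=0.1060
σ²=wᵀΣw=λ₁·μ_p+λ₂ = 0.118088·0.106 + 0.008227 = 0.020744 ≈ 0.0207

0.0207


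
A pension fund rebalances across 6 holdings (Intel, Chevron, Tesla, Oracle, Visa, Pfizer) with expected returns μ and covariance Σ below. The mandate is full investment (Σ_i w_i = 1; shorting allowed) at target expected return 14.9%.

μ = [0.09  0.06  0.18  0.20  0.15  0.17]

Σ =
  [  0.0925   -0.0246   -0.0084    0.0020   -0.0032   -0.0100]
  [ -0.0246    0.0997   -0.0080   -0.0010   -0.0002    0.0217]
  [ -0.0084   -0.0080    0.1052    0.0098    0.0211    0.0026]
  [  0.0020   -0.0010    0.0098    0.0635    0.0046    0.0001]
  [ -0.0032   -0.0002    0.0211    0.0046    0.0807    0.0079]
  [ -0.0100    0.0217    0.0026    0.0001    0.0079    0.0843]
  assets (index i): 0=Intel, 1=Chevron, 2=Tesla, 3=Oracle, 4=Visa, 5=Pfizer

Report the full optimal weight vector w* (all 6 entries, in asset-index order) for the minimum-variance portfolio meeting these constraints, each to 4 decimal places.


0.1843  0.1161  0.1339  0.2603  0.1317  0.1737

p=Σ⁻¹μ = [1.4603  0.6963  1.3256  2.8180  1.2299  1.8511]
q=Σ⁻¹𝟙 = [16.0103  12.7783  8.4311  13.4647  9.1722  9.3367]
a=μᵀp=1.474590  b=𝟙ᵀp=9.381232  c=𝟙ᵀq=69.193307  D=ac−b²=14.024219
λ₁=(c·0.149−b)/D = (69.193307·0.149−9.381232)/14.024219 = 0.066212
λ₂=(a−b·0.149)/D = (1.474590−9.381232·0.149)/14.024219 = 0.005475
w* = 0.066212·p + 0.005475·q:
  w_0 = 0.066212·1.4603 + 0.005475·16.0103 = 0.1843  (Intel)
  w_1 = 0.066212·0.6963 + 0.005475·12.7783 = 0.1161  (Chevron)
  w_2 = 0.066212·1.3256 + 0.005475·8.4311 = 0.1339  (Tesla)
  w_3 = 0.066212·2.8180 + 0.005475·13.4647 = 0.2603  (Oracle)
  w_4 = 0.066212·1.2299 + 0.005475·9.1722 = 0.1317  (Visa)
  w_5 = 0.066212·1.8511 + 0.005475·9.3367 = 0.1737  (Pfizer)
Σw_i=1.0000  μᵀw=0.1490
σ²=wᵀΣw=λ₁·μ_p+λ₂ = 0.066212·0.149 + 0.005475 = 0.015341 ≈ 0.0153


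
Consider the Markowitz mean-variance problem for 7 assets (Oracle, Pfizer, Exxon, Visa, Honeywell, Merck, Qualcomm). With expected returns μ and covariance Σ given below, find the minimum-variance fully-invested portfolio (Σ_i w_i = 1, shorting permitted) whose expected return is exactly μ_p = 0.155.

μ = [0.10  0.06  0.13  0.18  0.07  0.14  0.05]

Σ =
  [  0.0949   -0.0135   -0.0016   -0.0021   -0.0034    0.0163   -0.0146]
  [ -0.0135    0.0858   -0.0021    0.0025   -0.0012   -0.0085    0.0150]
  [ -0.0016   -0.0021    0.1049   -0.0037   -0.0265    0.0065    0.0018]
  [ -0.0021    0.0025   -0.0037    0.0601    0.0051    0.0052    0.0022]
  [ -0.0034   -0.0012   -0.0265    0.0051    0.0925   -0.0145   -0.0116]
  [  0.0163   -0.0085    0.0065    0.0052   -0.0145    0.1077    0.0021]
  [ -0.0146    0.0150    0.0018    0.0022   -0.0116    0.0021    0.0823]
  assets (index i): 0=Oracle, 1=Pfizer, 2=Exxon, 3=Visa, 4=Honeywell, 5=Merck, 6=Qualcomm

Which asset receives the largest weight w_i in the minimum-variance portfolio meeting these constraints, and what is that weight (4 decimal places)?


Visa (0.5329)

x=Σ⁻¹μ = [1.2363  0.8537  1.6465  2.8627  1.3932  1.1160  0.7266]
y=Σ⁻¹𝟙 = [14.1777  12.4716  14.2570  14.7121  17.8829  8.6877  13.9865]
a=μᵀx=1.194280  b=𝟙ᵀx=9.835064  c=𝟙ᵀy=96.175550  D=ac−b²=18.132065
λ₁=(c·0.155−b)/D = (96.175550·0.155−9.835064)/18.132065 = 0.279733
λ₂=(a−b·0.155)/D = (1.194280−9.835064·0.155)/18.132065 = -0.018208
w* = 0.279733·x + -0.018208·y:
  w_0 = 0.279733·1.2363 + -0.018208·14.1777 = 0.0877  (Oracle)
  w_1 = 0.279733·0.8537 + -0.018208·12.4716 = 0.0117  (Pfizer)
  w_2 = 0.279733·1.6465 + -0.018208·14.2570 = 0.2010  (Exxon)
  w_3 = 0.279733·2.8627 + -0.018208·14.7121 = 0.5329  (Visa)
  w_4 = 0.279733·1.3932 + -0.018208·17.8829 = 0.0641  (Honeywell)
  w_5 = 0.279733·1.1160 + -0.018208·8.6877 = 0.1540  (Merck)
  w_6 = 0.279733·0.7266 + -0.018208·13.9865 = -0.0514  (Qualcomm)
Σw_i=1.0000  μᵀw=0.1550
σ²=wᵀΣw=λ₁·μ_p+λ₂ = 0.279733·0.155 + -0.018208 = 0.025150 ≈ 0.0252


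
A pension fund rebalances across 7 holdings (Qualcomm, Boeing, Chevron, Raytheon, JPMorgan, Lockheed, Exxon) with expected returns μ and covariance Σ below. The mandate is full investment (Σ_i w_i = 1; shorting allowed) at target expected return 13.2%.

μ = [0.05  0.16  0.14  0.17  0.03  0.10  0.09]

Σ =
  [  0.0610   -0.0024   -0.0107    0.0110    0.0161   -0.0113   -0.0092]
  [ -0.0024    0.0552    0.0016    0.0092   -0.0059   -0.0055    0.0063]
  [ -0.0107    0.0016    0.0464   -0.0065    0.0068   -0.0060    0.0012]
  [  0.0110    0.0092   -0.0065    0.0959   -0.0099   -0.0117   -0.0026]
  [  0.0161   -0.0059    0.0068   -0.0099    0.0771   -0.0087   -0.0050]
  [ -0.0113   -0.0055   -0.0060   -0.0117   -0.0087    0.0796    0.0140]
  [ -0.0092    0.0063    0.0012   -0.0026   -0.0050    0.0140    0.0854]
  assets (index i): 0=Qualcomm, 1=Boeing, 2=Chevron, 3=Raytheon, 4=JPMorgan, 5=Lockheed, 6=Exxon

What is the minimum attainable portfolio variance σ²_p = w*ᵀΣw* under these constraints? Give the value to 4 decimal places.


u=Σ⁻¹μ = [1.6279  2.7266  3.7605  1.9103  0.4616  2.1664  0.7053]
v=Σ⁻¹𝟙 = [22.1137  18.3937  28.3558  12.0226  11.7558  20.3953  10.0473]
a=μᵀu=1.662857  b=𝟙ᵀu=13.358792  c=𝟙ᵀv=123.084208  D=ac−b²=26.214065
λ₁=(c·0.132−b)/D = (123.084208·0.132−13.358792)/26.214065 = 0.110182
λ₂=(a−b·0.132)/D = (1.662857−13.358792·0.132)/26.214065 = -0.003834
w* = 0.110182·u + -0.003834·v:
  w_0 = 0.110182·1.6279 + -0.003834·22.1137 = 0.0946  (Qualcomm)
  w_1 = 0.110182·2.7266 + -0.003834·18.3937 = 0.2299  (Boeing)
  w_2 = 0.110182·3.7605 + -0.003834·28.3558 = 0.3056  (Chevron)
  w_3 = 0.110182·1.9103 + -0.003834·12.0226 = 0.1644  (Raytheon)
  w_4 = 0.110182·0.4616 + -0.003834·11.7558 = 0.0058  (JPMorgan)
  w_5 = 0.110182·2.1664 + -0.003834·20.3953 = 0.1605  (Lockheed)
  w_6 = 0.110182·0.7053 + -0.003834·10.0473 = 0.0392  (Exxon)
Σw_i=1.0000  μᵀw=0.1320
σ²=wᵀΣw=λ₁·μ_p+λ₂ = 0.110182·0.132 + -0.003834 = 0.010710 ≈ 0.0107

0.0107


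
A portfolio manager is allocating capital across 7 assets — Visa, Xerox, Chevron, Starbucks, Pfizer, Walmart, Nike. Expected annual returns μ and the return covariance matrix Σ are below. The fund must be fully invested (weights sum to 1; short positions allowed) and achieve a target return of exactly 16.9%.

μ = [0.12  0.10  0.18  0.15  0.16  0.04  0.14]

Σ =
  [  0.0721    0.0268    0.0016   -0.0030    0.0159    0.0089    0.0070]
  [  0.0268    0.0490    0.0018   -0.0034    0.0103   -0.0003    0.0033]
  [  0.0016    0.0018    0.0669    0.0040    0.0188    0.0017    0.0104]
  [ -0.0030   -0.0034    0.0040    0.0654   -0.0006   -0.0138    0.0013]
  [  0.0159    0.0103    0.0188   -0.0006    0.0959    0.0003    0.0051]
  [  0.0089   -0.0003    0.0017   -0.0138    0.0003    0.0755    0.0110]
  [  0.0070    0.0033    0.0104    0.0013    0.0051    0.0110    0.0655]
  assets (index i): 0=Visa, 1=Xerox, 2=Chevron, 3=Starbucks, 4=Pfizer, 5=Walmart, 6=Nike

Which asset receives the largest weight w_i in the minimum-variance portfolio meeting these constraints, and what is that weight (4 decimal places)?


u=Σ⁻¹μ = [0.7671  1.4244  1.9880  2.3927  0.9348  0.6237  1.4430]
v=Σ⁻¹𝟙 = [4.0224  17.4588  9.9174  18.7462  5.5280  14.6937  9.1129]
a=μᵀu=1.327771  b=𝟙ᵀu=9.573664  c=𝟙ᵀv=79.479425  D=ac−b²=13.875469
λ₁=(c·0.169−b)/D = (79.479425·0.169−9.573664)/13.875469 = 0.278071
λ₂=(a−b·0.169)/D = (1.327771−9.573664·0.169)/13.875469 = -0.020913
w* = 0.278071·u + -0.020913·v:
  w_0 = 0.278071·0.7671 + -0.020913·4.0224 = 0.1292  (Visa)
  w_1 = 0.278071·1.4244 + -0.020913·17.4588 = 0.0310  (Xerox)
  w_2 = 0.278071·1.9880 + -0.020913·9.9174 = 0.3454  (Chevron)
  w_3 = 0.278071·2.3927 + -0.020913·18.7462 = 0.2733  (Starbucks)
  w_4 = 0.278071·0.9348 + -0.020913·5.5280 = 0.1443  (Pfizer)
  w_5 = 0.278071·0.6237 + -0.020913·14.6937 = -0.1339  (Walmart)
  w_6 = 0.278071·1.4430 + -0.020913·9.1129 = 0.2107  (Nike)
Σw_i=1.0000  μᵀw=0.1690
σ²=wᵀΣw=λ₁·μ_p+λ₂ = 0.278071·0.169 + -0.020913 = 0.026081 ≈ 0.0261

Chevron (0.3454)


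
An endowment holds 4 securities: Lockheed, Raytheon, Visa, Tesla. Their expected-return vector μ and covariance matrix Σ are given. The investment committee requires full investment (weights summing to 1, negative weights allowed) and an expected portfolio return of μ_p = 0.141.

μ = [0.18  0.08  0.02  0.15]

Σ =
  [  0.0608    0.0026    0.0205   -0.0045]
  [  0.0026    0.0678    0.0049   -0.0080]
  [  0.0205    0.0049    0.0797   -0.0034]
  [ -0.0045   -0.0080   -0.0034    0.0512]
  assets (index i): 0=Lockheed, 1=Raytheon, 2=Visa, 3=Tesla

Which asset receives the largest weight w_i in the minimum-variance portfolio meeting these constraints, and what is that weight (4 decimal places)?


Tesla (0.4123)

x=Σ⁻¹μ = [3.3362  1.4955  -0.5532  3.4198]
y=Σ⁻¹𝟙 = [14.5459  16.3805  8.8205  23.9549]
a=μᵀx=1.222073  b=𝟙ᵀx=7.698338  c=𝟙ᵀy=63.701740  D=ac−b²=18.583757
λ₁=(c·0.141−b)/D = (63.701740·0.141−7.698338)/18.583757 = 0.069071
λ₂=(a−b·0.141)/D = (1.222073−7.698338·0.141)/18.583757 = 0.007351
w* = 0.069071·x + 0.007351·y:
  w_0 = 0.069071·3.3362 + 0.007351·14.5459 = 0.3374  (Lockheed)
  w_1 = 0.069071·1.4955 + 0.007351·16.3805 = 0.2237  (Raytheon)
  w_2 = 0.069071·-0.5532 + 0.007351·8.8205 = 0.0266  (Visa)
  w_3 = 0.069071·3.4198 + 0.007351·23.9549 = 0.4123  (Tesla)
Σw_i=1.0000  μᵀw=0.1410
σ²=wᵀΣw=λ₁·μ_p+λ₂ = 0.069071·0.141 + 0.007351 = 0.017090 ≈ 0.0171


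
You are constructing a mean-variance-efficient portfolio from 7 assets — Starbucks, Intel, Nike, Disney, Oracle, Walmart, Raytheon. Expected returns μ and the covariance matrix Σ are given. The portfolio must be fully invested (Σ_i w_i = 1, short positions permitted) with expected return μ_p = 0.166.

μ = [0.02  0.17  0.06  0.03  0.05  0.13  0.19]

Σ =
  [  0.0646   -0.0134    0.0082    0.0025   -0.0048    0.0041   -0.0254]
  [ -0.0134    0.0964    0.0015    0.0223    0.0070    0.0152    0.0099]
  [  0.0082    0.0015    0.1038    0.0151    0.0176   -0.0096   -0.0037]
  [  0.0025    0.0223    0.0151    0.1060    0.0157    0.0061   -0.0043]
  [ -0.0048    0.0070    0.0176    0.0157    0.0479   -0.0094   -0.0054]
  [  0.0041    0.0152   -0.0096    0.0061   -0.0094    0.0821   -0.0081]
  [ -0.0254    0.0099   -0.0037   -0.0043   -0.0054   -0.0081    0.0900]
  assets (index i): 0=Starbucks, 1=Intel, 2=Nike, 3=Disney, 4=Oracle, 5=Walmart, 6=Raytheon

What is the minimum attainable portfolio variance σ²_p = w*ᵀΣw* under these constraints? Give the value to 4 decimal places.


0.0308

g=Σ⁻¹μ = [1.6068  1.3900  0.4704  -0.3435  1.5901  1.7718  2.6695]
h=Σ⁻¹𝟙 = [25.1580  6.8280  5.0169  2.9919  24.8275  14.9031  20.6403]
a=μᵀg=1.103398  b=𝟙ᵀg=9.155128  c=𝟙ᵀh=100.365783  D=ac−b²=26.927037
λ₁=(c·0.166−b)/D = (100.365783·0.166−9.155128)/26.927037 = 0.278738
λ₂=(a−b·0.166)/D = (1.103398−9.155128·0.166)/26.927037 = -0.015462
w* = 0.278738·g + -0.015462·h:
  w_0 = 0.278738·1.6068 + -0.015462·25.1580 = 0.0589  (Starbucks)
  w_1 = 0.278738·1.3900 + -0.015462·6.8280 = 0.2819  (Intel)
  w_2 = 0.278738·0.4704 + -0.015462·5.0169 = 0.0535  (Nike)
  w_3 = 0.278738·-0.3435 + -0.015462·2.9919 = -0.1420  (Disney)
  w_4 = 0.278738·1.5901 + -0.015462·24.8275 = 0.0593  (Oracle)
  w_5 = 0.278738·1.7718 + -0.015462·14.9031 = 0.2634  (Walmart)
  w_6 = 0.278738·2.6695 + -0.015462·20.6403 = 0.4249  (Raytheon)
Σw_i=1.0000  μᵀw=0.1660
σ²=wᵀΣw=λ₁·μ_p+λ₂ = 0.278738·0.166 + -0.015462 = 0.030808 ≈ 0.0308


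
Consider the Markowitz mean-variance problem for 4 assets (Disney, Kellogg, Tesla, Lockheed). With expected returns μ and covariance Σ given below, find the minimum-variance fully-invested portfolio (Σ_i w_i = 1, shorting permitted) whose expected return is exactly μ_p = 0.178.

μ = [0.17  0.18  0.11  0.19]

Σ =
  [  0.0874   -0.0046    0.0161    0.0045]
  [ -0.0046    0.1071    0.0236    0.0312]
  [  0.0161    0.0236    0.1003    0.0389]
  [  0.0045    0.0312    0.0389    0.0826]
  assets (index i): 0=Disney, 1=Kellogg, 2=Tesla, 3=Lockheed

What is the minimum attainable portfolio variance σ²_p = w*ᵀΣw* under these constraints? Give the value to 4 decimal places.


u=Σ⁻¹μ = [1.9606  1.2860  -0.2238  1.8130]
v=Σ⁻¹𝟙 = [10.7236  6.8750  3.8777  7.0992]
a=μᵀu=0.884657  b=𝟙ᵀu=4.835938  c=𝟙ᵀv=28.575686  D=ac−b²=1.893378
λ₁=(c·0.178−b)/D = (28.575686·0.178−4.835938)/1.893378 = 0.132321
λ₂=(a−b·0.178)/D = (0.884657−4.835938·0.178)/1.893378 = 0.012602
w* = 0.132321·u + 0.012602·v:
  w_0 = 0.132321·1.9606 + 0.012602·10.7236 = 0.3946  (Disney)
  w_1 = 0.132321·1.2860 + 0.012602·6.8750 = 0.2568  (Kellogg)
  w_2 = 0.132321·-0.2238 + 0.012602·3.8777 = 0.0193  (Tesla)
  w_3 = 0.132321·1.8130 + 0.012602·7.0992 = 0.3294  (Lockheed)
Σw_i=1.0000  μᵀw=0.1780
σ²=wᵀΣw=λ₁·μ_p+λ₂ = 0.132321·0.178 + 0.012602 = 0.036155 ≈ 0.0362

0.0362


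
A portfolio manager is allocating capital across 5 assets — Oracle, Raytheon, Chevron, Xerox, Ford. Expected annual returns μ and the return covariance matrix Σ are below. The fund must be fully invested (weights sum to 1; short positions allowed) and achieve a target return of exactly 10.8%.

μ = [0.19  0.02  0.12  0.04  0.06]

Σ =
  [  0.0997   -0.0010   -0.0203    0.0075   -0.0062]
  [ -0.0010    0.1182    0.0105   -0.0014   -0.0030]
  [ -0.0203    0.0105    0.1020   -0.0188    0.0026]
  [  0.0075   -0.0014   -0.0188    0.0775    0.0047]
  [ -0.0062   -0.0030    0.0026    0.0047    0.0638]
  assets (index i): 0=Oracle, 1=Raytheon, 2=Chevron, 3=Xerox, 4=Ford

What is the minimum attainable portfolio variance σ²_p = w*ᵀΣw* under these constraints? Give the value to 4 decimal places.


p=Σ⁻¹μ = [2.2717  0.0704  1.7145  0.6500  1.0468]
q=Σ⁻¹𝟙 = [12.8183  7.9129  13.7563  14.1914  15.6857]
a=μᵀp=0.727571  b=𝟙ᵀp=5.753281  c=𝟙ᵀq=64.364547  D=ac−b²=13.729518
λ₁=(c·0.108−b)/D = (64.364547·0.108−5.753281)/13.729518 = 0.087264
λ₂=(a−b·0.108)/D = (0.727571−5.753281·0.108)/13.729518 = 0.007736
w* = 0.087264·p + 0.007736·q:
  w_0 = 0.087264·2.2717 + 0.007736·12.8183 = 0.2974  (Oracle)
  w_1 = 0.087264·0.0704 + 0.007736·7.9129 = 0.0674  (Raytheon)
  w_2 = 0.087264·1.7145 + 0.007736·13.7563 = 0.2560  (Chevron)
  w_3 = 0.087264·0.6500 + 0.007736·14.1914 = 0.1665  (Xerox)
  w_4 = 0.087264·1.0468 + 0.007736·15.6857 = 0.2127  (Ford)
Σw_i=1.0000  μᵀw=0.1080
σ²=wᵀΣw=λ₁·μ_p+λ₂ = 0.087264·0.108 + 0.007736 = 0.017161 ≈ 0.0172

0.0172


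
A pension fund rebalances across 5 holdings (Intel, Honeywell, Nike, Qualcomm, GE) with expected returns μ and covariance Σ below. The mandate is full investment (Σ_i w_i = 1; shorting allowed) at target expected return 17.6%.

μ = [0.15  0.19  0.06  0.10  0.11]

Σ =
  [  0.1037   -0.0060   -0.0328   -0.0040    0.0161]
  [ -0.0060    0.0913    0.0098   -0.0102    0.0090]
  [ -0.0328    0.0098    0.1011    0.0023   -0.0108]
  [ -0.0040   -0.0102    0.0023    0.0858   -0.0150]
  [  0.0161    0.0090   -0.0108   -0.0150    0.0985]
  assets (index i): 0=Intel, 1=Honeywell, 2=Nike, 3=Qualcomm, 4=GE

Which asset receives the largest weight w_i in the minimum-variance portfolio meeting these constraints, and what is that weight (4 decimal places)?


Honeywell (0.6217)

p=Σ⁻¹μ = [1.8112  2.1760  1.0380  1.6534  0.9875]
q=Σ⁻¹𝟙 = [13.6358  10.9660  14.0583  15.0990  10.7623]
a=μᵀp=1.021371  b=𝟙ᵀp=7.666152  c=𝟙ᵀq=64.521340  D=ac−b²=7.130358
λ₁=(c·0.176−b)/D = (64.521340·0.176−7.666152)/7.130358 = 0.517450
λ₂=(a−b·0.176)/D = (1.021371−7.666152·0.176)/7.130358 = -0.045982
w* = 0.517450·p + -0.045982·q:
  w_0 = 0.517450·1.8112 + -0.045982·13.6358 = 0.3102  (Intel)
  w_1 = 0.517450·2.1760 + -0.045982·10.9660 = 0.6217  (Honeywell)
  w_2 = 0.517450·1.0380 + -0.045982·14.0583 = -0.1093  (Nike)
  w_3 = 0.517450·1.6534 + -0.045982·15.0990 = 0.1613  (Qualcomm)
  w_4 = 0.517450·0.9875 + -0.045982·10.7623 = 0.0161  (GE)
Σw_i=1.0000  μᵀw=0.1760
σ²=wᵀΣw=λ₁·μ_p+λ₂ = 0.517450·0.176 + -0.045982 = 0.045089 ≈ 0.0451


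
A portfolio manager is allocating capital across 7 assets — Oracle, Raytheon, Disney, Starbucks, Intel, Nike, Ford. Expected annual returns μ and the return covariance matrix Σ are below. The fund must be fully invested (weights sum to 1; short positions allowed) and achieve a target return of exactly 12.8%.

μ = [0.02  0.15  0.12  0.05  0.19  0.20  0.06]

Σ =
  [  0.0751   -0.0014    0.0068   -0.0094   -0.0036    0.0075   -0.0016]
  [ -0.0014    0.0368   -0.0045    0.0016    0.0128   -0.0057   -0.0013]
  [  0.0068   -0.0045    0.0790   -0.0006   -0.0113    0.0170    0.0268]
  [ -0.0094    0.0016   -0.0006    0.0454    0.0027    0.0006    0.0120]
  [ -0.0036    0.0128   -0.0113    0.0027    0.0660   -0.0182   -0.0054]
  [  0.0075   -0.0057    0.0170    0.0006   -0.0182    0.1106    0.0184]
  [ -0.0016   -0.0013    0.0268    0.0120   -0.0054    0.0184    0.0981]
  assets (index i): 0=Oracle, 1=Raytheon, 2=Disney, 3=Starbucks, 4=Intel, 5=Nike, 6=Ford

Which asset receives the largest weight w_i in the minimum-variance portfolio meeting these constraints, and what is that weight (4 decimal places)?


Raytheon (0.2634)

g=Σ⁻¹μ = [0.2054  3.5302  1.7226  0.8743  3.0684  2.2395  -0.1669]
h=Σ⁻¹𝟙 = [15.4121  24.4999  11.7641  22.4476  15.1879  9.1754  3.9250]
a=μᵀg=1.804959  b=𝟙ᵀg=11.473576  c=𝟙ᵀh=102.412045  D=ac−b²=53.206631
λ₁=(c·0.128−b)/D = (102.412045·0.128−11.473576)/53.206631 = 0.030732
λ₂=(a−b·0.128)/D = (1.804959−11.473576·0.128)/53.206631 = 0.006321
w* = 0.030732·g + 0.006321·h:
  w_0 = 0.030732·0.2054 + 0.006321·15.4121 = 0.1037  (Oracle)
  w_1 = 0.030732·3.5302 + 0.006321·24.4999 = 0.2634  (Raytheon)
  w_2 = 0.030732·1.7226 + 0.006321·11.7641 = 0.1273  (Disney)
  w_3 = 0.030732·0.8743 + 0.006321·22.4476 = 0.1688  (Starbucks)
  w_4 = 0.030732·3.0684 + 0.006321·15.1879 = 0.1903  (Intel)
  w_5 = 0.030732·2.2395 + 0.006321·9.1754 = 0.1268  (Nike)
  w_6 = 0.030732·-0.1669 + 0.006321·3.9250 = 0.0197  (Ford)
Σw_i=1.0000  μᵀw=0.1280
σ²=wᵀΣw=λ₁·μ_p+λ₂ = 0.030732·0.128 + 0.006321 = 0.010255 ≈ 0.0103


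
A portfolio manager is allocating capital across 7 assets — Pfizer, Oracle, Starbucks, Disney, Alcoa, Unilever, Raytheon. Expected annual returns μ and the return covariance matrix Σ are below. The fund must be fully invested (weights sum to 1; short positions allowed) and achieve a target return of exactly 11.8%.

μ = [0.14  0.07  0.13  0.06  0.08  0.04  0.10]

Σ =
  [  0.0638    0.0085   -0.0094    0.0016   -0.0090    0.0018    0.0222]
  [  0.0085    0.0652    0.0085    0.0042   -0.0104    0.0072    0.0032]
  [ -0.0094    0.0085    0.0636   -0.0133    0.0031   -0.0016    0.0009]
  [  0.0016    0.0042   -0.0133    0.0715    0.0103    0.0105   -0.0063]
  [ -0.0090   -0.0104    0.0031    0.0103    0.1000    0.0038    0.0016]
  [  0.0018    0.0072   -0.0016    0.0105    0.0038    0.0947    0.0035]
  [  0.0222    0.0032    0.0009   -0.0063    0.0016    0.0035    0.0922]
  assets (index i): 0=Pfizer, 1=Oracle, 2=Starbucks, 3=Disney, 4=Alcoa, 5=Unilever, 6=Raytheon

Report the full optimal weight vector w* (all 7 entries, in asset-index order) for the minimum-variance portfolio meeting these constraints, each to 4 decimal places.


x=Σ⁻¹μ = [2.4148  0.4441  2.5326  1.1223  0.8533  0.2077  0.5170]
y=Σ⁻¹𝟙 = [15.5003  10.2560  19.3257  14.7218  9.9467  7.5173  7.1172]
a=μᵀx=0.894001  b=𝟙ᵀx=8.091757  c=𝟙ᵀy=84.385022  D=ac−b²=9.963738
λ₁=(c·0.118−b)/D = (84.385022·0.118−8.091757)/9.963738 = 0.187247
λ₂=(a−b·0.118)/D = (0.894001−8.091757·0.118)/9.963738 = -0.006105
w* = 0.187247·x + -0.006105·y:
  w_0 = 0.187247·2.4148 + -0.006105·15.5003 = 0.3575  (Pfizer)
  w_1 = 0.187247·0.4441 + -0.006105·10.2560 = 0.0206  (Oracle)
  w_2 = 0.187247·2.5326 + -0.006105·19.3257 = 0.3562  (Starbucks)
  w_3 = 0.187247·1.1223 + -0.006105·14.7218 = 0.1203  (Disney)
  w_4 = 0.187247·0.8533 + -0.006105·9.9467 = 0.0990  (Alcoa)
  w_5 = 0.187247·0.2077 + -0.006105·7.5173 = -0.0070  (Unilever)
  w_6 = 0.187247·0.5170 + -0.006105·7.1172 = 0.0534  (Raytheon)
Σw_i=1.0000  μᵀw=0.1180
σ²=wᵀΣw=λ₁·μ_p+λ₂ = 0.187247·0.118 + -0.006105 = 0.015990 ≈ 0.0160

0.3575  0.0206  0.3562  0.1203  0.0990  -0.0070  0.0534


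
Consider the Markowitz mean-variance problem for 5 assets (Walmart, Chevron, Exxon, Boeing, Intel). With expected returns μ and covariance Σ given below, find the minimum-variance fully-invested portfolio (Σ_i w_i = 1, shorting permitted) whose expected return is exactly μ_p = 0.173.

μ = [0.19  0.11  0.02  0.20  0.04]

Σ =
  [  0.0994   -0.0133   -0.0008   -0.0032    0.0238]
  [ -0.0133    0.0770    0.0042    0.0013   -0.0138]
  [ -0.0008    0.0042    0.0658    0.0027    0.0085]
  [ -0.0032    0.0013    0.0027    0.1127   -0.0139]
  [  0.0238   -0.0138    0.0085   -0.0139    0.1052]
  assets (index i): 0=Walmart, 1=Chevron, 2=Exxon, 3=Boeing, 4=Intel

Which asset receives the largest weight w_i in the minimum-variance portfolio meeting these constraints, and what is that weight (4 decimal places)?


Walmart (0.3862)

x=Σ⁻¹μ = [2.1261  1.8273  0.0882  1.8583  0.3773]
y=Σ⁻¹𝟙 = [10.2934  15.6089  12.6948  9.8530  9.5007]
a=μᵀx=0.993492  b=𝟙ᵀx=6.277250  c=𝟙ᵀy=57.950784  D=ac−b²=18.169753
λ₁=(c·0.173−b)/D = (57.950784·0.173−6.277250)/18.169753 = 0.206290
λ₂=(a−b·0.173)/D = (0.993492−6.277250·0.173)/18.169753 = -0.005089
w* = 0.206290·x + -0.005089·y:
  w_0 = 0.206290·2.1261 + -0.005089·10.2934 = 0.3862  (Walmart)
  w_1 = 0.206290·1.8273 + -0.005089·15.6089 = 0.2975  (Chevron)
  w_2 = 0.206290·0.0882 + -0.005089·12.6948 = -0.0464  (Exxon)
  w_3 = 0.206290·1.8583 + -0.005089·9.8530 = 0.3332  (Boeing)
  w_4 = 0.206290·0.3773 + -0.005089·9.5007 = 0.0295  (Intel)
Σw_i=1.0000  μᵀw=0.1730
σ²=wᵀΣw=λ₁·μ_p+λ₂ = 0.206290·0.173 + -0.005089 = 0.030599 ≈ 0.0306


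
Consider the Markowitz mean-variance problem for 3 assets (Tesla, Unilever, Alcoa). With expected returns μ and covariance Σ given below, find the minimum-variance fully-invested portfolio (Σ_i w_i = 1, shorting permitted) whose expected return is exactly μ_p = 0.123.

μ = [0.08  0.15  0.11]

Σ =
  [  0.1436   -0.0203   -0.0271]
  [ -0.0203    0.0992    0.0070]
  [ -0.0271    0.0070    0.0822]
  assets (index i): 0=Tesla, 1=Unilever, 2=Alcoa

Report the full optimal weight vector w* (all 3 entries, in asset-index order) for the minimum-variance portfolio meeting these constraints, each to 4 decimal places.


p=Σ⁻¹μ = [1.0803  1.6234  1.5561]
q=Σ⁻¹𝟙 = [11.3913  11.3565  14.9539]
a=μᵀp=0.501094  b=𝟙ᵀp=4.259704  c=𝟙ᵀq=37.701652  D=ac−b²=0.746990
λ₁=(c·0.123−b)/D = (37.701652·0.123−4.259704)/0.746990 = 0.505494
λ₂=(a−b·0.123)/D = (0.501094−4.259704·0.123)/0.746990 = -0.030589
w* = 0.505494·p + -0.030589·q:
  w_0 = 0.505494·1.0803 + -0.030589·11.3913 = 0.1976  (Tesla)
  w_1 = 0.505494·1.6234 + -0.030589·11.3565 = 0.4732  (Unilever)
  w_2 = 0.505494·1.5561 + -0.030589·14.9539 = 0.3292  (Alcoa)
Σw_i=1.0000  μᵀw=0.1230
σ²=wᵀΣw=λ₁·μ_p+λ₂ = 0.505494·0.123 + -0.030589 = 0.031587 ≈ 0.0316

0.1976  0.4732  0.3292


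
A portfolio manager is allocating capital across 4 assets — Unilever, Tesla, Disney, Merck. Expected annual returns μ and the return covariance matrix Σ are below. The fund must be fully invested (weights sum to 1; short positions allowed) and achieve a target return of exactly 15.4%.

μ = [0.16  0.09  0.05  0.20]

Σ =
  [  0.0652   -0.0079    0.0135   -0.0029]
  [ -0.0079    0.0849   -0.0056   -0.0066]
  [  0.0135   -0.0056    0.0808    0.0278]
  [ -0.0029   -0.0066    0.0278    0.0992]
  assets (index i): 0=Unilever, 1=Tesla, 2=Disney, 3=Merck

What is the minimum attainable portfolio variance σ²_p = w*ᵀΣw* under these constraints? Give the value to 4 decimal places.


u=Σ⁻¹μ = [2.8545  1.4715  -0.5668  2.3563]
v=Σ⁻¹𝟙 = [15.9645  14.4891  7.4731  9.4171]
a=μᵀu=1.032068  b=𝟙ᵀu=6.115407  c=𝟙ᵀv=47.343720  D=ac−b²=11.463739
λ₁=(c·0.154−b)/D = (47.343720·0.154−6.115407)/11.463739 = 0.102543
λ₂=(a−b·0.154)/D = (1.032068−6.115407·0.154)/11.463739 = 0.007877
w* = 0.102543·u + 0.007877·v:
  w_0 = 0.102543·2.8545 + 0.007877·15.9645 = 0.4185  (Unilever)
  w_1 = 0.102543·1.4715 + 0.007877·14.4891 = 0.2650  (Tesla)
  w_2 = 0.102543·-0.5668 + 0.007877·7.4731 = 0.0007  (Disney)
  w_3 = 0.102543·2.3563 + 0.007877·9.4171 = 0.3158  (Merck)
Σw_i=1.0000  μᵀw=0.1540
σ²=wᵀΣw=λ₁·μ_p+λ₂ = 0.102543·0.154 + 0.007877 = 0.023668 ≈ 0.0237

0.0237


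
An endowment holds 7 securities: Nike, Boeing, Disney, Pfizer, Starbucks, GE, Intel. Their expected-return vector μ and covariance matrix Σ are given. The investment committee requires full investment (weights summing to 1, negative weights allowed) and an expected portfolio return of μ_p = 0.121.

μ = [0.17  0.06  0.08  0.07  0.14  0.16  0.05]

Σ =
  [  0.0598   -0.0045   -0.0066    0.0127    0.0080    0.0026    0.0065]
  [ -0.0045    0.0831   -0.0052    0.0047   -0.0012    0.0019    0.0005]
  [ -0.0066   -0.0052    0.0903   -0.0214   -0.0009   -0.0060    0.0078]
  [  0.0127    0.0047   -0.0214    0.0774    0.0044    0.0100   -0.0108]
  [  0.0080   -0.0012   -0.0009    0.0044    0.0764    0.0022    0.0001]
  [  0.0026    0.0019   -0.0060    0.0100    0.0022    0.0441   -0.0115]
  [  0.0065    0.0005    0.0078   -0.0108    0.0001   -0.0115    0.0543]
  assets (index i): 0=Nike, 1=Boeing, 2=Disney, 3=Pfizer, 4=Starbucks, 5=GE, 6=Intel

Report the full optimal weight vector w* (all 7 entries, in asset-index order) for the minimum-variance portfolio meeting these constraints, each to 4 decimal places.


0.1812  0.0818  0.1233  0.0602  0.1173  0.2997  0.1363

p=Σ⁻¹μ = [2.4606  0.8428  1.3719  0.4369  1.4678  3.8030  1.3110]
q=Σ⁻¹𝟙 = [11.3844  12.2741  15.7575  13.9046  10.6985  25.9071  22.9095]
a=μᵀp=1.488736  b=𝟙ᵀp=11.694110  c=𝟙ᵀq=112.835673  D=ac−b²=31.230370
λ₁=(c·0.121−b)/D = (112.835673·0.121−11.694110)/31.230370 = 0.062728
λ₂=(a−b·0.121)/D = (1.488736−11.694110·0.121)/31.230370 = 0.002361
w* = 0.062728·p + 0.002361·q:
  w_0 = 0.062728·2.4606 + 0.002361·11.3844 = 0.1812  (Nike)
  w_1 = 0.062728·0.8428 + 0.002361·12.2741 = 0.0818  (Boeing)
  w_2 = 0.062728·1.3719 + 0.002361·15.7575 = 0.1233  (Disney)
  w_3 = 0.062728·0.4369 + 0.002361·13.9046 = 0.0602  (Pfizer)
  w_4 = 0.062728·1.4678 + 0.002361·10.6985 = 0.1173  (Starbucks)
  w_5 = 0.062728·3.8030 + 0.002361·25.9071 = 0.2997  (GE)
  w_6 = 0.062728·1.3110 + 0.002361·22.9095 = 0.1363  (Intel)
Σw_i=1.0000  μᵀw=0.1210
σ²=wᵀΣw=λ₁·μ_p+λ₂ = 0.062728·0.121 + 0.002361 = 0.009951 ≈ 0.0100


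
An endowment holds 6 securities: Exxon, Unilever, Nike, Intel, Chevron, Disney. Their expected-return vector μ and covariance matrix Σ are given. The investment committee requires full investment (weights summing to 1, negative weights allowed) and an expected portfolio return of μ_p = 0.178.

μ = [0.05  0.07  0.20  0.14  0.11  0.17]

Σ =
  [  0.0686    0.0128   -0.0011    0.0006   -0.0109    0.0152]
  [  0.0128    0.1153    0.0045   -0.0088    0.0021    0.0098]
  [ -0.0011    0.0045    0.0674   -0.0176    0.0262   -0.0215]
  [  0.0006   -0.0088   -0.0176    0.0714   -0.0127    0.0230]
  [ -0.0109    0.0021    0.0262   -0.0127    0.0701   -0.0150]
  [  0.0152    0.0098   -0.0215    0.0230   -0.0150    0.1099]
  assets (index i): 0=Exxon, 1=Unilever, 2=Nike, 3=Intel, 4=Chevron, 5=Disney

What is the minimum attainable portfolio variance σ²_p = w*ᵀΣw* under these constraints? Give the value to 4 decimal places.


p=Σ⁻¹μ = [0.4580  0.4319  3.7707  2.5510  1.0642  1.7940]
q=Σ⁻¹𝟙 = [14.0733  6.9848  16.0698  18.9226  15.3370  7.8068]
a=μᵀp=1.586479  b=𝟙ᵀp=10.069954  c=𝟙ᵀq=79.194308  D=ac−b²=24.236092
λ₁=(c·0.178−b)/D = (79.194308·0.178−10.069954)/24.236092 = 0.166142
λ₂=(a−b·0.178)/D = (1.586479−10.069954·0.178)/24.236092 = -0.008499
w* = 0.166142·p + -0.008499·q:
  w_0 = 0.166142·0.4580 + -0.008499·14.0733 = -0.0435  (Exxon)
  w_1 = 0.166142·0.4319 + -0.008499·6.9848 = 0.0124  (Unilever)
  w_2 = 0.166142·3.7707 + -0.008499·16.0698 = 0.4899  (Nike)
  w_3 = 0.166142·2.5510 + -0.008499·18.9226 = 0.2630  (Intel)
  w_4 = 0.166142·1.0642 + -0.008499·15.3370 = 0.0465  (Chevron)
  w_5 = 0.166142·1.7940 + -0.008499·7.8068 = 0.2317  (Disney)
Σw_i=1.0000  μᵀw=0.1780
σ²=wᵀΣw=λ₁·μ_p+λ₂ = 0.166142·0.178 + -0.008499 = 0.021075 ≈ 0.0211

0.0211


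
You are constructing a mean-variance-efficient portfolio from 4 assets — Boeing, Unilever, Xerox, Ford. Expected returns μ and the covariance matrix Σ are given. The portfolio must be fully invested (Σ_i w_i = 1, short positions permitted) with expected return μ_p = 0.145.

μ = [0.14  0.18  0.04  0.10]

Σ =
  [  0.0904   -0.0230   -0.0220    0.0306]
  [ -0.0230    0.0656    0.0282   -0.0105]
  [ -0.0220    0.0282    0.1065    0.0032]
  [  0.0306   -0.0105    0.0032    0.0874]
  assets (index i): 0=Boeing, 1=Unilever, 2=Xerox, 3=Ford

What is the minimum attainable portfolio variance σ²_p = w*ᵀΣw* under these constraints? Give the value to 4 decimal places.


0.0212

p=Σ⁻¹μ = [2.1648  3.7176  -0.1868  0.8397]
q=Σ⁻¹𝟙 = [14.7789  18.6214  7.2643  8.2385]
a=μᵀp=1.048746  b=𝟙ᵀp=6.535318  c=𝟙ᵀq=48.903083  D=ac−b²=8.576511
λ₁=(c·0.145−b)/D = (48.903083·0.145−6.535318)/8.576511 = 0.064785
λ₂=(a−b·0.145)/D = (1.048746−6.535318·0.145)/8.576511 = 0.011791
w* = 0.064785·p + 0.011791·q:
  w_0 = 0.064785·2.1648 + 0.011791·14.7789 = 0.3145  (Boeing)
  w_1 = 0.064785·3.7176 + 0.011791·18.6214 = 0.4604  (Unilever)
  w_2 = 0.064785·-0.1868 + 0.011791·7.2643 = 0.0735  (Xerox)
  w_3 = 0.064785·0.8397 + 0.011791·8.2385 = 0.1515  (Ford)
Σw_i=1.0000  μᵀw=0.1450
σ²=wᵀΣw=λ₁·μ_p+λ₂ = 0.064785·0.145 + 0.011791 = 0.021185 ≈ 0.0212
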